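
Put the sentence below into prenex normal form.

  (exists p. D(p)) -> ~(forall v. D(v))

Rewrite implications/biconditionals: A → B as ¬A ∨ B.
  ~(exists p. D(p)) | ~(forall v. D(v))
Move each ¬ inward, flipping quantifiers it crosses:
  (forall p. ~D(p)) | (exists v. ~D(v))
All bound variables are already distinct, so no renaming is needed.
Pull the quantifiers to the front (each side's bound variable is not free in the other side):
  forall p. exists v. (~D(p) | ~D(v))

forall p. exists v. (~D(p) | ~D(v))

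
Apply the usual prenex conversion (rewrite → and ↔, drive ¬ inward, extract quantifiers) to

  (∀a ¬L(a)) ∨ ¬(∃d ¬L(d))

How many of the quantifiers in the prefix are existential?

0

Drive negations inward (¬∀x A ≡ ∃x ¬A, ¬∃x A ≡ ∀x ¬A, De Morgan for ∧/∨):
  (∀a ¬L(a)) ∨ (∀d L(d))
All bound variables are already distinct, so no renaming is needed.
Finally move all quantifiers to the prefix:
  ∀a ∀d (¬L(a) ∨ L(d))
The prefix is ∀a ∀d: 2 universal, 0 existential.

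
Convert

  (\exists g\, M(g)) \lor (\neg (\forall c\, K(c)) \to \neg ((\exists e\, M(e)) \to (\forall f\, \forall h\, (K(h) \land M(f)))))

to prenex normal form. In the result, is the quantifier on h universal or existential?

existential

First replace A → B with ¬A ∨ B.
  (\exists g\, M(g)) \lor \neg \neg (\forall c\, K(c)) \lor \neg (\neg (\exists e\, M(e)) \lor (\forall f\, \forall h\, (K(h) \land M(f))))
Drive negations inward (¬∀x A ≡ ∃x ¬A, ¬∃x A ≡ ∀x ¬A, De Morgan for ∧/∨):
  (\exists g\, M(g)) \lor (\forall c\, K(c)) \lor (\exists e\, M(e)) \land (\exists f\, \exists h\, (\neg K(h) \lor \neg M(f)))
All bound variables are already distinct, so no renaming is needed.
Extract every quantifier outward, since the variables are now distinct and don't occur free across branches:
  \exists g\, \forall c\, \exists e\, \exists f\, \exists h\, (M(g) \lor K(c) \lor M(e) \land (\neg K(h) \lor \neg M(f)))
The quantifier \forall h sits under an odd number of negations (counting the antecedent side of each →), so it flips to \exists h.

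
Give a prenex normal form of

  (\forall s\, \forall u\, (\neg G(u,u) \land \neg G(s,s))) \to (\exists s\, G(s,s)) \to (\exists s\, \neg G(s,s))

\exists s\, \exists u\, \forall v\, \exists y\, (G(u,u) \lor G(s,s) \lor \neg G(v,v) \lor \neg G(y,y))

Rewrite implications/biconditionals: A → B as ¬A ∨ B.
  \neg (\forall s\, \forall u\, (\neg G(u,u) \land \neg G(s,s))) \lor \neg (\exists s\, G(s,s)) \lor (\exists s\, \neg G(s,s))
Move each ¬ inward, flipping quantifiers it crosses:
  (\exists s\, \exists u\, (G(u,u) \lor G(s,s))) \lor (\forall s\, \neg G(s,s)) \lor (\exists s\, \neg G(s,s))
Give each quantifier a distinct variable: s↦v, s↦y.
  (\exists s\, \exists u\, (G(u,u) \lor G(s,s))) \lor (\forall v\, \neg G(v,v)) \lor (\exists y\, \neg G(y,y))
Finally move all quantifiers to the prefix:
  \exists s\, \exists u\, \forall v\, \exists y\, (G(u,u) \lor G(s,s) \lor \neg G(v,v) \lor \neg G(y,y))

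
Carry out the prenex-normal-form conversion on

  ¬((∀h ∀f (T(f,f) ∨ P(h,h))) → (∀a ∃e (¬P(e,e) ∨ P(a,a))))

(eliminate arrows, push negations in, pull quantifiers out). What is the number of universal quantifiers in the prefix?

Eliminate → and ↔ using ¬ and ∨.
  ¬(¬(∀h ∀f (T(f,f) ∨ P(h,h))) ∨ (∀a ∃e (¬P(e,e) ∨ P(a,a))))
Move each ¬ inward, flipping quantifiers it crosses:
  (∀h ∀f (T(f,f) ∨ P(h,h))) ∧ (∃a ∀e (P(e,e) ∧ ¬P(a,a)))
All bound variables are already distinct, so no renaming is needed.
Finally move all quantifiers to the prefix:
  ∀h ∀f ∃a ∀e ((T(f,f) ∨ P(h,h)) ∧ P(e,e) ∧ ¬P(a,a))
The prefix is ∀h ∀f ∃a ∀e: 3 universal, 1 existential.

3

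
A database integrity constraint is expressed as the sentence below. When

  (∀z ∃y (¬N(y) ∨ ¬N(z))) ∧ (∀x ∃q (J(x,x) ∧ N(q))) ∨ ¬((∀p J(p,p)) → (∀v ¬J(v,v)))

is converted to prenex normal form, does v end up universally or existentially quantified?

First replace A → B with ¬A ∨ B.
  (∀z ∃y (¬N(y) ∨ ¬N(z))) ∧ (∀x ∃q (J(x,x) ∧ N(q))) ∨ ¬(¬(∀p J(p,p)) ∨ (∀v ¬J(v,v)))
Push ¬ through the quantifiers and connectives to reach negation normal form:
  (∀z ∃y (¬N(y) ∨ ¬N(z))) ∧ (∀x ∃q (J(x,x) ∧ N(q))) ∨ (∀p J(p,p)) ∧ (∃v J(v,v))
Finally move all quantifiers to the prefix:
  ∀z ∃y ∀x ∃q ∀p ∃v ((¬N(y) ∨ ¬N(z)) ∧ J(x,x) ∧ N(q) ∨ J(p,p) ∧ J(v,v))
The quantifier ∀v sits under an odd number of negations (counting the antecedent side of each →), so it flips to ∃v.

existential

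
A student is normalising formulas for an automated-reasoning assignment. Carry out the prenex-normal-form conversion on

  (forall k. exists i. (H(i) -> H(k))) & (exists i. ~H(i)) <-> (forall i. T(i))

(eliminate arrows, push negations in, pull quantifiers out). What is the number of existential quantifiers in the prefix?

Eliminate → and ↔ using ¬ and ∨; A ↔ B as (¬A ∨ B) ∧ (¬B ∨ A).
  (~((forall k. exists i. (~H(i) | H(k))) & (exists i. ~H(i))) | (forall i. T(i))) & (~(forall i. T(i)) | (forall k. exists i. (~H(i) | H(k))) & (exists i. ~H(i)))
Drive negations inward (¬∀x A ≡ ∃x ¬A, ¬∃x A ≡ ∀x ¬A, De Morgan for ∧/∨):
  ((exists k. forall i. (H(i) & ~H(k))) | (forall i. H(i)) | (forall i. T(i))) & ((exists i. ~T(i)) | (forall k. exists i. (~H(i) | H(k))) & (exists i. ~H(i)))
Rename bound variables to avoid capture: i↦c, i↦y1, i↦w1, k↦b, i↦a, i↦q.
  ((exists k. forall i. (H(i) & ~H(k))) | (forall c. H(c)) | (forall y1. T(y1))) & ((exists w1. ~T(w1)) | (forall b. exists a. (~H(a) | H(b))) & (exists q. ~H(q)))
Pull the quantifiers to the front (each side's bound variable is not free in the other side):
  exists k. forall i. forall c. forall y1. exists w1. forall b. exists a. exists q. ((H(i) & ~H(k) | H(c) | T(y1)) & (~T(w1) | (~H(a) | H(b)) & ~H(q)))
The prefix is exists k forall i forall c forall y1 exists w1 forall b exists a exists q: 4 universal, 4 existential.

4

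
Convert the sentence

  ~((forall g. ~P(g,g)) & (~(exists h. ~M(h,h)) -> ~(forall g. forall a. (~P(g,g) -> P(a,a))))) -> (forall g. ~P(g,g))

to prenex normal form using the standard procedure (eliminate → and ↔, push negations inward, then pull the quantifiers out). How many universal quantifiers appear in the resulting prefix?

Rewrite implications/biconditionals: A → B as ¬A ∨ B.
  ~~((forall g. ~P(g,g)) & (~~(exists h. ~M(h,h)) | ~(forall g. forall a. (~~P(g,g) | P(a,a))))) | (forall g. ~P(g,g))
Push ¬ through the quantifiers and connectives to reach negation normal form:
  (forall g. ~P(g,g)) & ((exists h. ~M(h,h)) | (exists g. exists a. (~P(g,g) & ~P(a,a)))) | (forall g. ~P(g,g))
Standardize variables apart so no two quantifiers bind the same name: g↦z, g↦w1.
  (forall g. ~P(g,g)) & ((exists h. ~M(h,h)) | (exists z. exists a. (~P(z,z) & ~P(a,a)))) | (forall w1. ~P(w1,w1))
Pull the quantifiers to the front (each side's bound variable is not free in the other side):
  forall g. exists h. exists z. exists a. forall w1. (~P(g,g) & (~M(h,h) | ~P(z,z) & ~P(a,a)) | ~P(w1,w1))
The prefix is forall g exists h exists z exists a forall w1: 2 universal, 3 existential.

2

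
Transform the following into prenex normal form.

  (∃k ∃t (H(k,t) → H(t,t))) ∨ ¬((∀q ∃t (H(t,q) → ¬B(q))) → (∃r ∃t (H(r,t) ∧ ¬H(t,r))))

∃k ∃t ∀q ∃x ∀r ∀y1 (¬H(k,t) ∨ H(t,t) ∨ (¬H(x,q) ∨ ¬B(q)) ∧ (¬H(r,y1) ∨ H(y1,r)))

Rewrite implications/biconditionals: A → B as ¬A ∨ B.
  (∃k ∃t (¬H(k,t) ∨ H(t,t))) ∨ ¬(¬(∀q ∃t (¬H(t,q) ∨ ¬B(q))) ∨ (∃r ∃t (H(r,t) ∧ ¬H(t,r))))
Move each ¬ inward, flipping quantifiers it crosses:
  (∃k ∃t (¬H(k,t) ∨ H(t,t))) ∨ (∀q ∃t (¬H(t,q) ∨ ¬B(q))) ∧ (∀r ∀t (¬H(r,t) ∨ H(t,r)))
Rename bound variables to avoid capture: t↦x, t↦y1.
  (∃k ∃t (¬H(k,t) ∨ H(t,t))) ∨ (∀q ∃x (¬H(x,q) ∨ ¬B(q))) ∧ (∀r ∀y1 (¬H(r,y1) ∨ H(y1,r)))
Pull the quantifiers to the front (each side's bound variable is not free in the other side):
  ∃k ∃t ∀q ∃x ∀r ∀y1 (¬H(k,t) ∨ H(t,t) ∨ (¬H(x,q) ∨ ¬B(q)) ∧ (¬H(r,y1) ∨ H(y1,r)))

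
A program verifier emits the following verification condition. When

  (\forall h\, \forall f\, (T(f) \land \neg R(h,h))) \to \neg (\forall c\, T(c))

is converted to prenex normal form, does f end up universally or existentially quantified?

existential

Eliminate → and ↔ using ¬ and ∨.
  \neg (\forall h\, \forall f\, (T(f) \land \neg R(h,h))) \lor \neg (\forall c\, T(c))
Move each ¬ inward, flipping quantifiers it crosses:
  (\exists h\, \exists f\, (\neg T(f) \lor R(h,h))) \lor (\exists c\, \neg T(c))
All bound variables are already distinct, so no renaming is needed.
Pull the quantifiers to the front (each side's bound variable is not free in the other side):
  \exists h\, \exists f\, \exists c\, (\neg T(f) \lor R(h,h) \lor \neg T(c))
The quantifier \forall f sits under an odd number of negations (counting the antecedent side of each →), so it flips to \exists f.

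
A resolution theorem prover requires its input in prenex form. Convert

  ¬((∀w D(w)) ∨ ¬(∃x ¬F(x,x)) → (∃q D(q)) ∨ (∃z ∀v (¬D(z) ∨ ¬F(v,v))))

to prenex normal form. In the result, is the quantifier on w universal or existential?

First replace A → B with ¬A ∨ B.
  ¬(¬((∀w D(w)) ∨ ¬(∃x ¬F(x,x))) ∨ (∃q D(q)) ∨ (∃z ∀v (¬D(z) ∨ ¬F(v,v))))
Push ¬ through the quantifiers and connectives to reach negation normal form:
  ((∀w D(w)) ∨ (∀x F(x,x))) ∧ (∀q ¬D(q)) ∧ (∀z ∃v (D(z) ∧ F(v,v)))
Pull the quantifiers to the front (each side's bound variable is not free in the other side):
  ∀w ∀x ∀q ∀z ∃v ((D(w) ∨ F(x,x)) ∧ ¬D(q) ∧ D(z) ∧ F(v,v))
The quantifier ∀w sits under an even number of negations (counting the antecedent side of each →), so it remains universal.

universal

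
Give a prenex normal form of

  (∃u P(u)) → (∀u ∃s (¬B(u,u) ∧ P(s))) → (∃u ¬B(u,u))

∀u ∃u1 ∀s ∃y (¬P(u) ∨ B(u1,u1) ∨ ¬P(s) ∨ ¬B(y,y))

Rewrite implications/biconditionals: A → B as ¬A ∨ B.
  ¬(∃u P(u)) ∨ ¬(∀u ∃s (¬B(u,u) ∧ P(s))) ∨ (∃u ¬B(u,u))
Drive negations inward (¬∀x A ≡ ∃x ¬A, ¬∃x A ≡ ∀x ¬A, De Morgan for ∧/∨):
  (∀u ¬P(u)) ∨ (∃u ∀s (B(u,u) ∨ ¬P(s))) ∨ (∃u ¬B(u,u))
Rename bound variables to avoid capture: u↦u1, u↦y.
  (∀u ¬P(u)) ∨ (∃u1 ∀s (B(u1,u1) ∨ ¬P(s))) ∨ (∃y ¬B(y,y))
Finally move all quantifiers to the prefix:
  ∀u ∃u1 ∀s ∃y (¬P(u) ∨ B(u1,u1) ∨ ¬P(s) ∨ ¬B(y,y))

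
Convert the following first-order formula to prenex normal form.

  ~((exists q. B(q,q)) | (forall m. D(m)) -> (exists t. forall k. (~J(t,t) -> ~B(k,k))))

exists q. forall m. forall t. exists k. ((B(q,q) | D(m)) & ~J(t,t) & B(k,k))

Eliminate → and ↔ using ¬ and ∨.
  ~(~((exists q. B(q,q)) | (forall m. D(m))) | (exists t. forall k. (~~J(t,t) | ~B(k,k))))
Move each ¬ inward, flipping quantifiers it crosses:
  ((exists q. B(q,q)) | (forall m. D(m))) & (forall t. exists k. (~J(t,t) & B(k,k)))
Extract every quantifier outward, since the variables are now distinct and don't occur free across branches:
  exists q. forall m. forall t. exists k. ((B(q,q) | D(m)) & ~J(t,t) & B(k,k))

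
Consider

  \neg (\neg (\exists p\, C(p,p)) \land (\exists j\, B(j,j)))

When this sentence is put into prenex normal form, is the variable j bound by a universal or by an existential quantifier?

universal

Push ¬ through the quantifiers and connectives to reach negation normal form:
  (\exists p\, C(p,p)) \lor (\forall j\, \neg B(j,j))
Pull the quantifiers to the front (each side's bound variable is not free in the other side):
  \exists p\, \forall j\, (C(p,p) \lor \neg B(j,j))
The quantifier \exists j sits under an odd number of negations, so it flips to \forall j.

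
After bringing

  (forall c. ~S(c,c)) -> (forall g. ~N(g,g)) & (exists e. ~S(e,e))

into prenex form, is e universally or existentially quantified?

First replace A → B with ¬A ∨ B.
  ~(forall c. ~S(c,c)) | (forall g. ~N(g,g)) & (exists e. ~S(e,e))
Move each ¬ inward, flipping quantifiers it crosses:
  (exists c. S(c,c)) | (forall g. ~N(g,g)) & (exists e. ~S(e,e))
All bound variables are already distinct, so no renaming is needed.
Extract every quantifier outward, since the variables are now distinct and don't occur free across branches:
  exists c. forall g. exists e. (S(c,c) | ~N(g,g) & ~S(e,e))
The quantifier exists e sits under an even number of negations (counting the antecedent side of each →), so it remains existential.

existential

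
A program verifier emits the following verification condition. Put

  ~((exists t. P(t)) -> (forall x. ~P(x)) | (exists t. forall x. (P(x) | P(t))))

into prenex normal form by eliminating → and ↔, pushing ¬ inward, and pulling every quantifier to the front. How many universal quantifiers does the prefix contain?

Eliminate → and ↔ using ¬ and ∨.
  ~(~(exists t. P(t)) | (forall x. ~P(x)) | (exists t. forall x. (P(x) | P(t))))
Move each ¬ inward, flipping quantifiers it crosses:
  (exists t. P(t)) & (exists x. P(x)) & (forall t. exists x. (~P(x) & ~P(t)))
Rename bound variables to avoid capture: t↦y1, x↦q.
  (exists t. P(t)) & (exists x. P(x)) & (forall y1. exists q. (~P(q) & ~P(y1)))
Finally move all quantifiers to the prefix:
  exists t. exists x. forall y1. exists q. (P(t) & P(x) & ~P(q) & ~P(y1))
The prefix is exists t exists x forall y1 exists q: 1 universal, 3 existential.

1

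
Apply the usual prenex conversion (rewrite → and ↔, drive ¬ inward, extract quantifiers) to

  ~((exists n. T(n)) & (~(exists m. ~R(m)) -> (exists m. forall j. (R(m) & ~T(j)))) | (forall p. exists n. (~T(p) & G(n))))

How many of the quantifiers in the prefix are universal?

Rewrite implications/biconditionals: A → B as ¬A ∨ B.
  ~((exists n. T(n)) & (~~(exists m. ~R(m)) | (exists m. forall j. (R(m) & ~T(j)))) | (forall p. exists n. (~T(p) & G(n))))
Drive negations inward (¬∀x A ≡ ∃x ¬A, ¬∃x A ≡ ∀x ¬A, De Morgan for ∧/∨):
  ((forall n. ~T(n)) | (forall m. R(m)) & (forall m. exists j. (~R(m) | T(j)))) & (exists p. forall n. (T(p) | ~G(n)))
Give each quantifier a distinct variable: m↦a, n↦x1.
  ((forall n. ~T(n)) | (forall m. R(m)) & (forall a. exists j. (~R(a) | T(j)))) & (exists p. forall x1. (T(p) | ~G(x1)))
Finally move all quantifiers to the prefix:
  forall n. forall m. forall a. exists j. exists p. forall x1. ((~T(n) | R(m) & (~R(a) | T(j))) & (T(p) | ~G(x1)))
The prefix is forall n forall m forall a exists j exists p forall x1: 4 universal, 2 existential.

4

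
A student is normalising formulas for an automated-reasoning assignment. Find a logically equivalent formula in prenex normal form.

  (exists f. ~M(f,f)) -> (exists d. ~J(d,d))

forall f. exists d. (M(f,f) | ~J(d,d))

Eliminate → and ↔ using ¬ and ∨.
  ~(exists f. ~M(f,f)) | (exists d. ~J(d,d))
Drive negations inward (¬∀x A ≡ ∃x ¬A, ¬∃x A ≡ ∀x ¬A, De Morgan for ∧/∨):
  (forall f. M(f,f)) | (exists d. ~J(d,d))
All bound variables are already distinct, so no renaming is needed.
Pull the quantifiers to the front (each side's bound variable is not free in the other side):
  forall f. exists d. (M(f,f) | ~J(d,d))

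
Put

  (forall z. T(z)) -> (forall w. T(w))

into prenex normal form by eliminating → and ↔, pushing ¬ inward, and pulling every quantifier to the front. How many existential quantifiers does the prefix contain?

1

Rewrite implications/biconditionals: A → B as ¬A ∨ B.
  ~(forall z. T(z)) | (forall w. T(w))
Push ¬ through the quantifiers and connectives to reach negation normal form:
  (exists z. ~T(z)) | (forall w. T(w))
All bound variables are already distinct, so no renaming is needed.
Finally move all quantifiers to the prefix:
  exists z. forall w. (~T(z) | T(w))
The prefix is exists z forall w: 1 universal, 1 existential.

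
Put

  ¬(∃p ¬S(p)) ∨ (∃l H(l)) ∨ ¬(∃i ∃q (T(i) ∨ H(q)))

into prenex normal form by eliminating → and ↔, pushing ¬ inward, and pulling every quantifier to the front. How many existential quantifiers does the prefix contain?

1

Move each ¬ inward, flipping quantifiers it crosses:
  (∀p S(p)) ∨ (∃l H(l)) ∨ (∀i ∀q (¬T(i) ∧ ¬H(q)))
Extract every quantifier outward, since the variables are now distinct and don't occur free across branches:
  ∀p ∃l ∀i ∀q (S(p) ∨ H(l) ∨ ¬T(i) ∧ ¬H(q))
The prefix is ∀p ∃l ∀i ∀q: 3 universal, 1 existential.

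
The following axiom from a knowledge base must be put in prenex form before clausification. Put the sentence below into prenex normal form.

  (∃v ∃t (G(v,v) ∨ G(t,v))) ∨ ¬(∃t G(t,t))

Drive negations inward (¬∀x A ≡ ∃x ¬A, ¬∃x A ≡ ∀x ¬A, De Morgan for ∧/∨):
  (∃v ∃t (G(v,v) ∨ G(t,v))) ∨ (∀t ¬G(t,t))
Give each quantifier a distinct variable: t↦u1.
  (∃v ∃t (G(v,v) ∨ G(t,v))) ∨ (∀u1 ¬G(u1,u1))
Extract every quantifier outward, since the variables are now distinct and don't occur free across branches:
  ∃v ∃t ∀u1 (G(v,v) ∨ G(t,v) ∨ ¬G(u1,u1))

∃v ∃t ∀u1 (G(v,v) ∨ G(t,v) ∨ ¬G(u1,u1))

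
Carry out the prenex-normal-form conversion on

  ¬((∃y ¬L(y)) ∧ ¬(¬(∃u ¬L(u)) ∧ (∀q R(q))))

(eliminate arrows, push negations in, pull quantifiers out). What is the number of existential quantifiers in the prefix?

0

Push ¬ through the quantifiers and connectives to reach negation normal form:
  (∀y L(y)) ∨ (∀u L(u)) ∧ (∀q R(q))
All bound variables are already distinct, so no renaming is needed.
Pull the quantifiers to the front (each side's bound variable is not free in the other side):
  ∀y ∀u ∀q (L(y) ∨ L(u) ∧ R(q))
The prefix is ∀y ∀u ∀q: 3 universal, 0 existential.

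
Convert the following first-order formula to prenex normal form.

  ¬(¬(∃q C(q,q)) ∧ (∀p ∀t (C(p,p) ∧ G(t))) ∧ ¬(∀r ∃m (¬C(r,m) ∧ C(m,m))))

Push ¬ through the quantifiers and connectives to reach negation normal form:
  (∃q C(q,q)) ∨ (∃p ∃t (¬C(p,p) ∨ ¬G(t))) ∨ (∀r ∃m (¬C(r,m) ∧ C(m,m)))
Pull the quantifiers to the front (each side's bound variable is not free in the other side):
  ∃q ∃p ∃t ∀r ∃m (C(q,q) ∨ ¬C(p,p) ∨ ¬G(t) ∨ ¬C(r,m) ∧ C(m,m))

∃q ∃p ∃t ∀r ∃m (C(q,q) ∨ ¬C(p,p) ∨ ¬G(t) ∨ ¬C(r,m) ∧ C(m,m))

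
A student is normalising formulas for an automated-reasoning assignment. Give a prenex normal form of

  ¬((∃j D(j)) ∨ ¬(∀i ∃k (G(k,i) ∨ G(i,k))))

Push ¬ through the quantifiers and connectives to reach negation normal form:
  (∀j ¬D(j)) ∧ (∀i ∃k (G(k,i) ∨ G(i,k)))
All bound variables are already distinct, so no renaming is needed.
Pull the quantifiers to the front (each side's bound variable is not free in the other side):
  ∀j ∀i ∃k (¬D(j) ∧ (G(k,i) ∨ G(i,k)))

∀j ∀i ∃k (¬D(j) ∧ (G(k,i) ∨ G(i,k)))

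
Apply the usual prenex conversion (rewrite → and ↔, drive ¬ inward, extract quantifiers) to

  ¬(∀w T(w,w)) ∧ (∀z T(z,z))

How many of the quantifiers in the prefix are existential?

1

Push ¬ through the quantifiers and connectives to reach negation normal form:
  (∃w ¬T(w,w)) ∧ (∀z T(z,z))
All bound variables are already distinct, so no renaming is needed.
Finally move all quantifiers to the prefix:
  ∃w ∀z (¬T(w,w) ∧ T(z,z))
The prefix is ∃w ∀z: 1 universal, 1 existential.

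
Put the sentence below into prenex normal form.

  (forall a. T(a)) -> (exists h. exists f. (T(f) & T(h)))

Eliminate → and ↔ using ¬ and ∨.
  ~(forall a. T(a)) | (exists h. exists f. (T(f) & T(h)))
Drive negations inward (¬∀x A ≡ ∃x ¬A, ¬∃x A ≡ ∀x ¬A, De Morgan for ∧/∨):
  (exists a. ~T(a)) | (exists h. exists f. (T(f) & T(h)))
All bound variables are already distinct, so no renaming is needed.
Finally move all quantifiers to the prefix:
  exists a. exists h. exists f. (~T(a) | T(f) & T(h))

exists a. exists h. exists f. (~T(a) | T(f) & T(h))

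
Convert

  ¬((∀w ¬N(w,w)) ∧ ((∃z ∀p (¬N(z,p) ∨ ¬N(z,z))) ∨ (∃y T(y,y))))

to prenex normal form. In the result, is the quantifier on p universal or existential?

existential

Push ¬ through the quantifiers and connectives to reach negation normal form:
  (∃w N(w,w)) ∨ (∀z ∃p (N(z,p) ∧ N(z,z))) ∧ (∀y ¬T(y,y))
Extract every quantifier outward, since the variables are now distinct and don't occur free across branches:
  ∃w ∀z ∃p ∀y (N(w,w) ∨ N(z,p) ∧ N(z,z) ∧ ¬T(y,y))
The quantifier ∀p sits under an odd number of negations, so it flips to ∃p.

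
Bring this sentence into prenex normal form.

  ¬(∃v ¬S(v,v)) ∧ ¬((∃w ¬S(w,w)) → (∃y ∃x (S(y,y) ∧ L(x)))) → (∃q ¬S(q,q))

∃v ∀w ∃y ∃x ∃q (¬S(v,v) ∨ S(w,w) ∨ S(y,y) ∧ L(x) ∨ ¬S(q,q))

First replace A → B with ¬A ∨ B.
  ¬(¬(∃v ¬S(v,v)) ∧ ¬(¬(∃w ¬S(w,w)) ∨ (∃y ∃x (S(y,y) ∧ L(x))))) ∨ (∃q ¬S(q,q))
Drive negations inward (¬∀x A ≡ ∃x ¬A, ¬∃x A ≡ ∀x ¬A, De Morgan for ∧/∨):
  (∃v ¬S(v,v)) ∨ (∀w S(w,w)) ∨ (∃y ∃x (S(y,y) ∧ L(x))) ∨ (∃q ¬S(q,q))
All bound variables are already distinct, so no renaming is needed.
Pull the quantifiers to the front (each side's bound variable is not free in the other side):
  ∃v ∀w ∃y ∃x ∃q (¬S(v,v) ∨ S(w,w) ∨ S(y,y) ∧ L(x) ∨ ¬S(q,q))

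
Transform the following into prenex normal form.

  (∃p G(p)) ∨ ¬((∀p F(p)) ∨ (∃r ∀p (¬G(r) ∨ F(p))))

∃p ∃w1 ∀r ∃x (G(p) ∨ ¬F(w1) ∧ G(r) ∧ ¬F(x))

Move each ¬ inward, flipping quantifiers it crosses:
  (∃p G(p)) ∨ (∃p ¬F(p)) ∧ (∀r ∃p (G(r) ∧ ¬F(p)))
Give each quantifier a distinct variable: p↦w1, p↦x.
  (∃p G(p)) ∨ (∃w1 ¬F(w1)) ∧ (∀r ∃x (G(r) ∧ ¬F(x)))
Extract every quantifier outward, since the variables are now distinct and don't occur free across branches:
  ∃p ∃w1 ∀r ∃x (G(p) ∨ ¬F(w1) ∧ G(r) ∧ ¬F(x))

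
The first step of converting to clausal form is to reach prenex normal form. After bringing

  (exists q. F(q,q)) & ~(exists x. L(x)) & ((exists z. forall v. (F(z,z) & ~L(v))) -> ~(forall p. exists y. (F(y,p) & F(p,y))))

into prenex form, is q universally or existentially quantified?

existential

First replace A → B with ¬A ∨ B.
  (exists q. F(q,q)) & ~(exists x. L(x)) & (~(exists z. forall v. (F(z,z) & ~L(v))) | ~(forall p. exists y. (F(y,p) & F(p,y))))
Push ¬ through the quantifiers and connectives to reach negation normal form:
  (exists q. F(q,q)) & (forall x. ~L(x)) & ((forall z. exists v. (~F(z,z) | L(v))) | (exists p. forall y. (~F(y,p) | ~F(p,y))))
Pull the quantifiers to the front (each side's bound variable is not free in the other side):
  exists q. forall x. forall z. exists v. exists p. forall y. (F(q,q) & ~L(x) & (~F(z,z) | L(v) | ~F(y,p) | ~F(p,y)))
The quantifier exists q sits under an even number of negations (counting the antecedent side of each →), so it remains existential.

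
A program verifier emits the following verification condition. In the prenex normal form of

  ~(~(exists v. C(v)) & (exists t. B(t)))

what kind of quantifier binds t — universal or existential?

universal

Drive negations inward (¬∀x A ≡ ∃x ¬A, ¬∃x A ≡ ∀x ¬A, De Morgan for ∧/∨):
  (exists v. C(v)) | (forall t. ~B(t))
All bound variables are already distinct, so no renaming is needed.
Pull the quantifiers to the front (each side's bound variable is not free in the other side):
  exists v. forall t. (C(v) | ~B(t))
The quantifier exists t sits under an odd number of negations, so it flips to forall t.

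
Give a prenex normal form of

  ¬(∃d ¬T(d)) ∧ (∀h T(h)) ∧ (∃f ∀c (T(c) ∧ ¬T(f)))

Drive negations inward (¬∀x A ≡ ∃x ¬A, ¬∃x A ≡ ∀x ¬A, De Morgan for ∧/∨):
  (∀d T(d)) ∧ (∀h T(h)) ∧ (∃f ∀c (T(c) ∧ ¬T(f)))
Finally move all quantifiers to the prefix:
  ∀d ∀h ∃f ∀c (T(d) ∧ T(h) ∧ T(c) ∧ ¬T(f))

∀d ∀h ∃f ∀c (T(d) ∧ T(h) ∧ T(c) ∧ ¬T(f))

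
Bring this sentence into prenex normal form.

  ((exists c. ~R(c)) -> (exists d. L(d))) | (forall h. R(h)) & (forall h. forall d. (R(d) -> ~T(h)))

forall c. exists d. forall h. forall x. forall r. (R(c) | L(d) | R(h) & (~R(r) | ~T(x)))

Eliminate → and ↔ using ¬ and ∨.
  ~(exists c. ~R(c)) | (exists d. L(d)) | (forall h. R(h)) & (forall h. forall d. (~R(d) | ~T(h)))
Move each ¬ inward, flipping quantifiers it crosses:
  (forall c. R(c)) | (exists d. L(d)) | (forall h. R(h)) & (forall h. forall d. (~R(d) | ~T(h)))
Rename bound variables to avoid capture: h↦x, d↦r.
  (forall c. R(c)) | (exists d. L(d)) | (forall h. R(h)) & (forall x. forall r. (~R(r) | ~T(x)))
Pull the quantifiers to the front (each side's bound variable is not free in the other side):
  forall c. exists d. forall h. forall x. forall r. (R(c) | L(d) | R(h) & (~R(r) | ~T(x)))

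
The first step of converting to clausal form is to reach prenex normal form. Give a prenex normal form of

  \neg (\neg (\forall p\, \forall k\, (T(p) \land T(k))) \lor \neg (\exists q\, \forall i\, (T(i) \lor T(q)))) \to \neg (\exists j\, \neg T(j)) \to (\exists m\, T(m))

\exists p\, \exists k\, \forall q\, \exists i\, \exists j\, \exists m\, (\neg T(p) \lor \neg T(k) \lor \neg T(i) \land \neg T(q) \lor \neg T(j) \lor T(m))

First replace A → B with ¬A ∨ B.
  \neg \neg (\neg (\forall p\, \forall k\, (T(p) \land T(k))) \lor \neg (\exists q\, \forall i\, (T(i) \lor T(q)))) \lor \neg \neg (\exists j\, \neg T(j)) \lor (\exists m\, T(m))
Move each ¬ inward, flipping quantifiers it crosses:
  (\exists p\, \exists k\, (\neg T(p) \lor \neg T(k))) \lor (\forall q\, \exists i\, (\neg T(i) \land \neg T(q))) \lor (\exists j\, \neg T(j)) \lor (\exists m\, T(m))
All bound variables are already distinct, so no renaming is needed.
Finally move all quantifiers to the prefix:
  \exists p\, \exists k\, \forall q\, \exists i\, \exists j\, \exists m\, (\neg T(p) \lor \neg T(k) \lor \neg T(i) \land \neg T(q) \lor \neg T(j) \lor T(m))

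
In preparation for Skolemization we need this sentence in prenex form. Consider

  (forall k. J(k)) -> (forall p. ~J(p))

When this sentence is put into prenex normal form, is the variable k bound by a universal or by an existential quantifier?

existential

Eliminate → and ↔ using ¬ and ∨.
  ~(forall k. J(k)) | (forall p. ~J(p))
Drive negations inward (¬∀x A ≡ ∃x ¬A, ¬∃x A ≡ ∀x ¬A, De Morgan for ∧/∨):
  (exists k. ~J(k)) | (forall p. ~J(p))
Pull the quantifiers to the front (each side's bound variable is not free in the other side):
  exists k. forall p. (~J(k) | ~J(p))
The quantifier forall k sits under an odd number of negations (counting the antecedent side of each →), so it flips to exists k.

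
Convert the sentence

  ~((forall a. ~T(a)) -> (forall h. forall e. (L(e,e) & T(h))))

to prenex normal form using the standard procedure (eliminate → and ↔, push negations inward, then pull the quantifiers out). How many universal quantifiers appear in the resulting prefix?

First replace A → B with ¬A ∨ B.
  ~(~(forall a. ~T(a)) | (forall h. forall e. (L(e,e) & T(h))))
Move each ¬ inward, flipping quantifiers it crosses:
  (forall a. ~T(a)) & (exists h. exists e. (~L(e,e) | ~T(h)))
Finally move all quantifiers to the prefix:
  forall a. exists h. exists e. (~T(a) & (~L(e,e) | ~T(h)))
The prefix is forall a exists h exists e: 1 universal, 2 existential.

1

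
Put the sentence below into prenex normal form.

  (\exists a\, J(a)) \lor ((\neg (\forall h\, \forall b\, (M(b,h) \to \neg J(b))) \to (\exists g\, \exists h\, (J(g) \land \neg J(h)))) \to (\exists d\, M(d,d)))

First replace A → B with ¬A ∨ B.
  (\exists a\, J(a)) \lor \neg (\neg \neg (\forall h\, \forall b\, (\neg M(b,h) \lor \neg J(b))) \lor (\exists g\, \exists h\, (J(g) \land \neg J(h)))) \lor (\exists d\, M(d,d))
Push ¬ through the quantifiers and connectives to reach negation normal form:
  (\exists a\, J(a)) \lor (\exists h\, \exists b\, (M(b,h) \land J(b))) \land (\forall g\, \forall h\, (\neg J(g) \lor J(h))) \lor (\exists d\, M(d,d))
Rename bound variables to avoid capture: h↦z1.
  (\exists a\, J(a)) \lor (\exists h\, \exists b\, (M(b,h) \land J(b))) \land (\forall g\, \forall z1\, (\neg J(g) \lor J(z1))) \lor (\exists d\, M(d,d))
Finally move all quantifiers to the prefix:
  \exists a\, \exists h\, \exists b\, \forall g\, \forall z1\, \exists d\, (J(a) \lor M(b,h) \land J(b) \land (\neg J(g) \lor J(z1)) \lor M(d,d))

\exists a\, \exists h\, \exists b\, \forall g\, \forall z1\, \exists d\, (J(a) \lor M(b,h) \land J(b) \land (\neg J(g) \lor J(z1)) \lor M(d,d))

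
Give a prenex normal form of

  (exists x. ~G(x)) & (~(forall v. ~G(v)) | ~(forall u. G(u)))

exists x. exists v. exists u. (~G(x) & (G(v) | ~G(u)))

Drive negations inward (¬∀x A ≡ ∃x ¬A, ¬∃x A ≡ ∀x ¬A, De Morgan for ∧/∨):
  (exists x. ~G(x)) & ((exists v. G(v)) | (exists u. ~G(u)))
All bound variables are already distinct, so no renaming is needed.
Finally move all quantifiers to the prefix:
  exists x. exists v. exists u. (~G(x) & (G(v) | ~G(u)))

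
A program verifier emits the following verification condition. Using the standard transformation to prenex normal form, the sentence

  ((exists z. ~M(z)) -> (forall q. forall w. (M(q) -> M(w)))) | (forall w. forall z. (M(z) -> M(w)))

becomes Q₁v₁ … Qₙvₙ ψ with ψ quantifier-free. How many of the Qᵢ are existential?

0

Rewrite implications/biconditionals: A → B as ¬A ∨ B.
  ~(exists z. ~M(z)) | (forall q. forall w. (~M(q) | M(w))) | (forall w. forall z. (~M(z) | M(w)))
Move each ¬ inward, flipping quantifiers it crosses:
  (forall z. M(z)) | (forall q. forall w. (~M(q) | M(w))) | (forall w. forall z. (~M(z) | M(w)))
Standardize variables apart so no two quantifiers bind the same name: w↦s, z↦v1.
  (forall z. M(z)) | (forall q. forall w. (~M(q) | M(w))) | (forall s. forall v1. (~M(v1) | M(s)))
Pull the quantifiers to the front (each side's bound variable is not free in the other side):
  forall z. forall q. forall w. forall s. forall v1. (M(z) | ~M(q) | M(w) | ~M(v1) | M(s))
The prefix is forall z forall q forall w forall s forall v1: 5 universal, 0 existential.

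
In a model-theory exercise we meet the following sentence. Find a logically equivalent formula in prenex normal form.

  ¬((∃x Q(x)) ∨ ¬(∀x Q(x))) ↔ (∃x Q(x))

∃x ∃s ∃w1 ∀u ∀y1 ∀v ((Q(x) ∨ ¬Q(s) ∨ Q(w1)) ∧ (¬Q(u) ∨ ¬Q(y1) ∧ Q(v)))

Eliminate → and ↔ using ¬ and ∨; A ↔ B as (¬A ∨ B) ∧ (¬B ∨ A).
  (¬¬((∃x Q(x)) ∨ ¬(∀x Q(x))) ∨ (∃x Q(x))) ∧ (¬(∃x Q(x)) ∨ ¬((∃x Q(x)) ∨ ¬(∀x Q(x))))
Push ¬ through the quantifiers and connectives to reach negation normal form:
  ((∃x Q(x)) ∨ (∃x ¬Q(x)) ∨ (∃x Q(x))) ∧ ((∀x ¬Q(x)) ∨ (∀x ¬Q(x)) ∧ (∀x Q(x)))
Standardize variables apart so no two quantifiers bind the same name: x↦s, x↦w1, x↦u, x↦y1, x↦v.
  ((∃x Q(x)) ∨ (∃s ¬Q(s)) ∨ (∃w1 Q(w1))) ∧ ((∀u ¬Q(u)) ∨ (∀y1 ¬Q(y1)) ∧ (∀v Q(v)))
Pull the quantifiers to the front (each side's bound variable is not free in the other side):
  ∃x ∃s ∃w1 ∀u ∀y1 ∀v ((Q(x) ∨ ¬Q(s) ∨ Q(w1)) ∧ (¬Q(u) ∨ ¬Q(y1) ∧ Q(v)))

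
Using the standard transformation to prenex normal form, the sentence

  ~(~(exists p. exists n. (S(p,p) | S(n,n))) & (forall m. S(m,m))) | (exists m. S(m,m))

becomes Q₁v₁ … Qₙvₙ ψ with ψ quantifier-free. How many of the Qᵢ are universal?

0

Drive negations inward (¬∀x A ≡ ∃x ¬A, ¬∃x A ≡ ∀x ¬A, De Morgan for ∧/∨):
  (exists p. exists n. (S(p,p) | S(n,n))) | (exists m. ~S(m,m)) | (exists m. S(m,m))
Rename bound variables to avoid capture: m↦y1.
  (exists p. exists n. (S(p,p) | S(n,n))) | (exists m. ~S(m,m)) | (exists y1. S(y1,y1))
Pull the quantifiers to the front (each side's bound variable is not free in the other side):
  exists p. exists n. exists m. exists y1. (S(p,p) | S(n,n) | ~S(m,m) | S(y1,y1))
The prefix is exists p exists n exists m exists y1: 0 universal, 4 existential.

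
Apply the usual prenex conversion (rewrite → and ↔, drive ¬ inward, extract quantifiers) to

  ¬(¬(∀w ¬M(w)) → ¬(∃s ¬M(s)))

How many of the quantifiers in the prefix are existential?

2

Eliminate → and ↔ using ¬ and ∨.
  ¬(¬¬(∀w ¬M(w)) ∨ ¬(∃s ¬M(s)))
Push ¬ through the quantifiers and connectives to reach negation normal form:
  (∃w M(w)) ∧ (∃s ¬M(s))
Finally move all quantifiers to the prefix:
  ∃w ∃s (M(w) ∧ ¬M(s))
The prefix is ∃w ∃s: 0 universal, 2 existential.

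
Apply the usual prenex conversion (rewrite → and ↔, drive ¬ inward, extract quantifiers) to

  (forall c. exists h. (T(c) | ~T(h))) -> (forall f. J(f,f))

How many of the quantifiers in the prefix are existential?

Eliminate → and ↔ using ¬ and ∨.
  ~(forall c. exists h. (T(c) | ~T(h))) | (forall f. J(f,f))
Push ¬ through the quantifiers and connectives to reach negation normal form:
  (exists c. forall h. (~T(c) & T(h))) | (forall f. J(f,f))
All bound variables are already distinct, so no renaming is needed.
Pull the quantifiers to the front (each side's bound variable is not free in the other side):
  exists c. forall h. forall f. (~T(c) & T(h) | J(f,f))
The prefix is exists c forall h forall f: 2 universal, 1 existential.

1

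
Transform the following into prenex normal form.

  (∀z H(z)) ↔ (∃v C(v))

First replace A → B with ¬A ∨ B; A ↔ B as (¬A ∨ B) ∧ (¬B ∨ A).
  (¬(∀z H(z)) ∨ (∃v C(v))) ∧ (¬(∃v C(v)) ∨ (∀z H(z)))
Push ¬ through the quantifiers and connectives to reach negation normal form:
  ((∃z ¬H(z)) ∨ (∃v C(v))) ∧ ((∀v ¬C(v)) ∨ (∀z H(z)))
Standardize variables apart so no two quantifiers bind the same name: v↦y, z↦u.
  ((∃z ¬H(z)) ∨ (∃v C(v))) ∧ ((∀y ¬C(y)) ∨ (∀u H(u)))
Extract every quantifier outward, since the variables are now distinct and don't occur free across branches:
  ∃z ∃v ∀y ∀u ((¬H(z) ∨ C(v)) ∧ (¬C(y) ∨ H(u)))

∃z ∃v ∀y ∀u ((¬H(z) ∨ C(v)) ∧ (¬C(y) ∨ H(u)))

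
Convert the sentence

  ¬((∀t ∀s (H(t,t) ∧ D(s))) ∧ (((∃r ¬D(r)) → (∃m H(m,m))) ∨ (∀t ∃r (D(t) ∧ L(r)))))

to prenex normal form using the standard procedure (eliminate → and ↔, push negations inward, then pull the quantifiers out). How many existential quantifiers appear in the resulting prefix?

Eliminate → and ↔ using ¬ and ∨.
  ¬((∀t ∀s (H(t,t) ∧ D(s))) ∧ (¬(∃r ¬D(r)) ∨ (∃m H(m,m)) ∨ (∀t ∃r (D(t) ∧ L(r)))))
Move each ¬ inward, flipping quantifiers it crosses:
  (∃t ∃s (¬H(t,t) ∨ ¬D(s))) ∨ (∃r ¬D(r)) ∧ (∀m ¬H(m,m)) ∧ (∃t ∀r (¬D(t) ∨ ¬L(r)))
Rename bound variables to avoid capture: t↦y1, r↦v1.
  (∃t ∃s (¬H(t,t) ∨ ¬D(s))) ∨ (∃r ¬D(r)) ∧ (∀m ¬H(m,m)) ∧ (∃y1 ∀v1 (¬D(y1) ∨ ¬L(v1)))
Extract every quantifier outward, since the variables are now distinct and don't occur free across branches:
  ∃t ∃s ∃r ∀m ∃y1 ∀v1 (¬H(t,t) ∨ ¬D(s) ∨ ¬D(r) ∧ ¬H(m,m) ∧ (¬D(y1) ∨ ¬L(v1)))
The prefix is ∃t ∃s ∃r ∀m ∃y1 ∀v1: 2 universal, 4 existential.

4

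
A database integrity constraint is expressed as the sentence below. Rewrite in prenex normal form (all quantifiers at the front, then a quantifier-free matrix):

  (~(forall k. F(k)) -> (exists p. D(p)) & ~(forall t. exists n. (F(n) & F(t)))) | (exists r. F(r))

forall k. exists p. exists t. forall n. exists r. (F(k) | D(p) & (~F(n) | ~F(t)) | F(r))

Rewrite implications/biconditionals: A → B as ¬A ∨ B.
  ~~(forall k. F(k)) | (exists p. D(p)) & ~(forall t. exists n. (F(n) & F(t))) | (exists r. F(r))
Move each ¬ inward, flipping quantifiers it crosses:
  (forall k. F(k)) | (exists p. D(p)) & (exists t. forall n. (~F(n) | ~F(t))) | (exists r. F(r))
All bound variables are already distinct, so no renaming is needed.
Finally move all quantifiers to the prefix:
  forall k. exists p. exists t. forall n. exists r. (F(k) | D(p) & (~F(n) | ~F(t)) | F(r))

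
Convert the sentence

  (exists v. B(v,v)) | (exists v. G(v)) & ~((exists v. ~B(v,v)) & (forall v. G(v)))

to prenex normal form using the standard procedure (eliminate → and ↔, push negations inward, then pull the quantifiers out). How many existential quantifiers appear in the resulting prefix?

3

Move each ¬ inward, flipping quantifiers it crosses:
  (exists v. B(v,v)) | (exists v. G(v)) & ((forall v. B(v,v)) | (exists v. ~G(v)))
Rename bound variables to avoid capture: v↦r, v↦b, v↦w1.
  (exists v. B(v,v)) | (exists r. G(r)) & ((forall b. B(b,b)) | (exists w1. ~G(w1)))
Finally move all quantifiers to the prefix:
  exists v. exists r. forall b. exists w1. (B(v,v) | G(r) & (B(b,b) | ~G(w1)))
The prefix is exists v exists r forall b exists w1: 1 universal, 3 existential.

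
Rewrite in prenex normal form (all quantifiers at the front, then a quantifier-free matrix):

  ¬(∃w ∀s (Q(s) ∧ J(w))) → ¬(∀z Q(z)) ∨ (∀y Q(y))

∃w ∀s ∃z ∀y (Q(s) ∧ J(w) ∨ ¬Q(z) ∨ Q(y))

Rewrite implications/biconditionals: A → B as ¬A ∨ B.
  ¬¬(∃w ∀s (Q(s) ∧ J(w))) ∨ ¬(∀z Q(z)) ∨ (∀y Q(y))
Move each ¬ inward, flipping quantifiers it crosses:
  (∃w ∀s (Q(s) ∧ J(w))) ∨ (∃z ¬Q(z)) ∨ (∀y Q(y))
All bound variables are already distinct, so no renaming is needed.
Pull the quantifiers to the front (each side's bound variable is not free in the other side):
  ∃w ∀s ∃z ∀y (Q(s) ∧ J(w) ∨ ¬Q(z) ∨ Q(y))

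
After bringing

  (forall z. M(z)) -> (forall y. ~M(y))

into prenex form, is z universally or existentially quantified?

Eliminate → and ↔ using ¬ and ∨.
  ~(forall z. M(z)) | (forall y. ~M(y))
Push ¬ through the quantifiers and connectives to reach negation normal form:
  (exists z. ~M(z)) | (forall y. ~M(y))
All bound variables are already distinct, so no renaming is needed.
Pull the quantifiers to the front (each side's bound variable is not free in the other side):
  exists z. forall y. (~M(z) | ~M(y))
The quantifier forall z sits under an odd number of negations (counting the antecedent side of each →), so it flips to exists z.

existential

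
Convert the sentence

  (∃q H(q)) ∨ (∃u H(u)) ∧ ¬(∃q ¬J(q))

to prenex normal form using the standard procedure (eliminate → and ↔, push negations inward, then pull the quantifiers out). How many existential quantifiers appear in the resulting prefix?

2

Move each ¬ inward, flipping quantifiers it crosses:
  (∃q H(q)) ∨ (∃u H(u)) ∧ (∀q J(q))
Rename bound variables to avoid capture: q↦s.
  (∃q H(q)) ∨ (∃u H(u)) ∧ (∀s J(s))
Extract every quantifier outward, since the variables are now distinct and don't occur free across branches:
  ∃q ∃u ∀s (H(q) ∨ H(u) ∧ J(s))
The prefix is ∃q ∃u ∀s: 1 universal, 2 existential.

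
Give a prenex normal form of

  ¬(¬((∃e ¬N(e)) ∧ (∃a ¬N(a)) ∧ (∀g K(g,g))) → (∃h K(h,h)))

∀e ∀a ∃g ∀h ((N(e) ∨ N(a) ∨ ¬K(g,g)) ∧ ¬K(h,h))

First replace A → B with ¬A ∨ B.
  ¬(¬¬((∃e ¬N(e)) ∧ (∃a ¬N(a)) ∧ (∀g K(g,g))) ∨ (∃h K(h,h)))
Push ¬ through the quantifiers and connectives to reach negation normal form:
  ((∀e N(e)) ∨ (∀a N(a)) ∨ (∃g ¬K(g,g))) ∧ (∀h ¬K(h,h))
All bound variables are already distinct, so no renaming is needed.
Finally move all quantifiers to the prefix:
  ∀e ∀a ∃g ∀h ((N(e) ∨ N(a) ∨ ¬K(g,g)) ∧ ¬K(h,h))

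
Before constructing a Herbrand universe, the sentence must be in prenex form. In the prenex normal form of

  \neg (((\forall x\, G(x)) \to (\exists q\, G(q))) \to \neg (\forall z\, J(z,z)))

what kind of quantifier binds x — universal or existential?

First replace A → B with ¬A ∨ B.
  \neg (\neg (\neg (\forall x\, G(x)) \lor (\exists q\, G(q))) \lor \neg (\forall z\, J(z,z)))
Push ¬ through the quantifiers and connectives to reach negation normal form:
  ((\exists x\, \neg G(x)) \lor (\exists q\, G(q))) \land (\forall z\, J(z,z))
Pull the quantifiers to the front (each side's bound variable is not free in the other side):
  \exists x\, \exists q\, \forall z\, ((\neg G(x) \lor G(q)) \land J(z,z))
The quantifier \forall x sits under an odd number of negations (counting the antecedent side of each →), so it flips to \exists x.

existential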